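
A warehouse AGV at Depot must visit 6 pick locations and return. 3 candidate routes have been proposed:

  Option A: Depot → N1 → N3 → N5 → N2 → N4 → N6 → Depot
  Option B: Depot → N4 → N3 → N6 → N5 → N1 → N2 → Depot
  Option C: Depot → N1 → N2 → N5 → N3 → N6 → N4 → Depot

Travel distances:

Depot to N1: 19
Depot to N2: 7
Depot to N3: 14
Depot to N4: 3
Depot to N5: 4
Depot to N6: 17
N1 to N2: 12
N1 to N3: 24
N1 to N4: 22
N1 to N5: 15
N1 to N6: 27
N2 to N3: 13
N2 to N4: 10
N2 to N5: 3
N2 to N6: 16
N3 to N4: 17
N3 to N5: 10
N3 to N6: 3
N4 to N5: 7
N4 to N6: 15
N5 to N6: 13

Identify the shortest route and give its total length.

Option A: 19 + 24 + 10 + 3 + 10 + 15 + 17 = 98
Option B: 3 + 17 + 3 + 13 + 15 + 12 + 7 = 70
Option C: 19 + 12 + 3 + 10 + 3 + 15 + 3 = 65

65 — Option C is the shortest.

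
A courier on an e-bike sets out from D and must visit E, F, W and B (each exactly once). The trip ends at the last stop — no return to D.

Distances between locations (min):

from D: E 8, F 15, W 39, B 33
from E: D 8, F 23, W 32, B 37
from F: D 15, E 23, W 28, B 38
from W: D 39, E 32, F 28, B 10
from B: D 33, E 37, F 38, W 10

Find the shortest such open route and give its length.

There are 4! = 24 possible orderings.
D→E→F→W→B: 8+23+28+10 = 69
D→E→F→B→W: 8+23+38+10 = 79
D→E→W→F→B: 8+32+28+38 = 106
D→E→W→B→F: 8+32+10+38 = 88
D→E→B→F→W: 8+37+38+28 = 111
D→E→B→W→F: 8+37+10+28 = 83
D→F→E→W→B: 15+23+32+10 = 80
D→F→E→B→W: 15+23+37+10 = 85
D→F→W→E→B: 15+28+32+37 = 112
D→F→W→B→E: 15+28+10+37 = 90
D→F→B→E→W: 15+38+37+32 = 122
D→F→B→W→E: 15+38+10+32 = 95
D→W→E→F→B: 39+32+23+38 = 132
D→W→E→B→F: 39+32+37+38 = 146
… (10 more)
The minimum is 69.
One shortest path: D → E → F → W → B.

Shortest open route: 69 min.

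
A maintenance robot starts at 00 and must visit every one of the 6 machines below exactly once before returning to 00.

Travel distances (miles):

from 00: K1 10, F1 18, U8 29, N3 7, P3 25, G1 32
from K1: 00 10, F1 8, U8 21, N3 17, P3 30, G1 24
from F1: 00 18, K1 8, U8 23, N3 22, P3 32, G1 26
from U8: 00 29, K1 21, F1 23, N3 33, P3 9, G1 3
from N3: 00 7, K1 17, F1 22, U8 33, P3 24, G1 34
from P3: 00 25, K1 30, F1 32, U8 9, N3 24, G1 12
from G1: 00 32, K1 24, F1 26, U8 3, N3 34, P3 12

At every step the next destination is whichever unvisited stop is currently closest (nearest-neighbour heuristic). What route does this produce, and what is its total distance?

00 → [N3:7 / K1:10 / F1:18 / P3:25 / U8:29 / G1:32] → N3 (7)
N3 → [K1:17 / F1:22 / P3:24 / U8:33 / G1:34] → K1 (17)
K1 → [F1:8 / U8:21 / G1:24 / P3:30] → F1 (8)
F1 → [U8:23 / G1:26 / P3:32] → U8 (23)
U8 → [G1:3 / P3:9] → G1 (3)
G1 → [P3:12] → P3 (12)
Return P3→00: 25.
Total = 7 + 17 + 8 + 23 + 3 + 12 + 25 = 95.

Nearest-neighbour total = 95 miles; route 00 → N3 → K1 → F1 → U8 → G1 → P3 → 00.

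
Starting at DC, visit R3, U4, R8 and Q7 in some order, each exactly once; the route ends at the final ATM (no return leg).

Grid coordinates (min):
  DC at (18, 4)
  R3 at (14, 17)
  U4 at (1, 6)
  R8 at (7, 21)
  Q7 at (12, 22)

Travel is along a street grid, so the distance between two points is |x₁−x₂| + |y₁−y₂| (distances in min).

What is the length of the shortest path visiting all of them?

Minimum one-way distance = 51 min.

There are 4! = 24 possible orderings.
DC - R3 - U4 - R8 - Q7: 17+24+21+6 = 68
DC - R3 - U4 - Q7 - R8: 17+24+27+6 = 74
DC - R3 - R8 - U4 - Q7: 17+11+21+27 = 76
DC - R3 - R8 - Q7 - U4: 17+11+6+27 = 61
DC - R3 - Q7 - U4 - R8: 17+7+27+21 = 72
DC - R3 - Q7 - R8 - U4: 17+7+6+21 = 51
DC - U4 - R3 - R8 - Q7: 19+24+11+6 = 60
DC - U4 - R3 - Q7 - R8: 19+24+7+6 = 56
DC - U4 - R8 - R3 - Q7: 19+21+11+7 = 58
DC - U4 - R8 - Q7 - R3: 19+21+6+7 = 53
DC - U4 - Q7 - R3 - R8: 19+27+7+11 = 64
DC - U4 - Q7 - R8 - R3: 19+27+6+11 = 63
DC - R8 - R3 - U4 - Q7: 28+11+24+27 = 90
DC - R8 - R3 - Q7 - U4: 28+11+7+27 = 73
… (10 more)
The minimum is 51.
One shortest path: DC → R3 → Q7 → R8 → U4.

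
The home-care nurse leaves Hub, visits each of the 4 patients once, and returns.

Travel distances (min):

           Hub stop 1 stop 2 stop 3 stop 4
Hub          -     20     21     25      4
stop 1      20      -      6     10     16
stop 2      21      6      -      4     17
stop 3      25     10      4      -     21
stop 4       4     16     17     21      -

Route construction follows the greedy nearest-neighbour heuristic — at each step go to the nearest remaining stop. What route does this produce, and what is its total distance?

At Hub the remaining stops are stop 4 4, stop 1 20, stop 2 21, stop 3 25; go to stop 4.
At stop 4 the remaining stops are stop 1 16, stop 2 17, stop 3 21; go to stop 1.
At stop 1 the remaining stops are stop 2 6, stop 3 10; go to stop 2.
At stop 2 the remaining stops are stop 3 4; go to stop 3.
Return stop 3→Hub: 25.
Total = 4 + 16 + 6 + 4 + 25 = 55.

55 min along Hub → stop 4 → stop 1 → stop 2 → stop 3 → Hub.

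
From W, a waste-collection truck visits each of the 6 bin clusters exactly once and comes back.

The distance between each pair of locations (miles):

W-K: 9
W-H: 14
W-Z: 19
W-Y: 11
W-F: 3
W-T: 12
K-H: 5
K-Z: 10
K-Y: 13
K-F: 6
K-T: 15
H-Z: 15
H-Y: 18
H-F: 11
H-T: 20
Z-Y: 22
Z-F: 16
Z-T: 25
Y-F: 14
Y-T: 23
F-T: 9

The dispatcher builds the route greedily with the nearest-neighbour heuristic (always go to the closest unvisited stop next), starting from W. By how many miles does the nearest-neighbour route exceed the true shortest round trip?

From W: F=3, K=9, Y=11, T=12, H=14, Z=19 → choose F (3).
From F: K=6, T=9, H=11, Y=14, Z=16 → choose K (6).
From K: H=5, Z=10, Y=13, T=15 → choose H (5).
From H: Z=15, Y=18, T=20 → choose Z (15).
From Z: Y=22, T=25 → choose Y (22).
From Y: T=23 → choose T (23).
NN route W → F → K → H → Z → Y → T → W costs 86.
Optimal: W → Y → Z → K → H → F → T → W costs 80 (by enumerating all 360 distinct tours).
Excess = 86 − 80 = 6.

The nearest-neighbour route is 6 miles longer than optimal.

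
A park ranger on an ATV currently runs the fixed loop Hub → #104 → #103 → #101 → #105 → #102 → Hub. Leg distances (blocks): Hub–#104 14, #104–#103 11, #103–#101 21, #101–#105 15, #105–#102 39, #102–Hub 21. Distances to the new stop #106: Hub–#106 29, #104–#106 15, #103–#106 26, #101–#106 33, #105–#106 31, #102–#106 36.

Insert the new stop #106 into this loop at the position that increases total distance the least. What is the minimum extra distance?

Insertion cost between consecutive stops i–j is d(i,#106) + d(#106,j) − d(i,j):
  between Hub and #104: 29 + 15 − 14 = 30
  between #104 and #103: 15 + 26 − 11 = 30
  between #103 and #101: 26 + 33 − 21 = 38
  between #101 and #105: 33 + 31 − 15 = 49
  between #105 and #102: 31 + 36 − 39 = 28
  between #102 and Hub: 36 + 29 − 21 = 44
Cheapest insertion is between #105 and #102, adding 28.
New total = 121 + 28 = 149.

Adding 28 blocks by placing #106 on the #105–#102 leg.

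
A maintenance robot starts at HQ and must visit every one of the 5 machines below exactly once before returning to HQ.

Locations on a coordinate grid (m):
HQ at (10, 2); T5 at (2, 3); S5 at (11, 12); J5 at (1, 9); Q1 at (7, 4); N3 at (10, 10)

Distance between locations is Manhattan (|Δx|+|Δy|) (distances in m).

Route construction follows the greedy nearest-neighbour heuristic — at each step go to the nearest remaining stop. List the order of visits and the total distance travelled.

HQ → [Q1:5 / N3:8 / T5:9 / S5:11 / J5:16] → Q1 (5)
Q1 → [T5:6 / N3:9 / J5:11 / S5:12] → T5 (6)
T5 → [J5:7 / N3:15 / S5:18] → J5 (7)
J5 → [N3:10 / S5:13] → N3 (10)
N3 → [S5:3] → S5 (3)
Return S5→HQ: 11.
Total = 5 + 6 + 7 + 10 + 3 + 11 = 42.

Total distance 42 m via the nearest-neighbour route HQ → Q1 → T5 → J5 → N3 → S5 → HQ.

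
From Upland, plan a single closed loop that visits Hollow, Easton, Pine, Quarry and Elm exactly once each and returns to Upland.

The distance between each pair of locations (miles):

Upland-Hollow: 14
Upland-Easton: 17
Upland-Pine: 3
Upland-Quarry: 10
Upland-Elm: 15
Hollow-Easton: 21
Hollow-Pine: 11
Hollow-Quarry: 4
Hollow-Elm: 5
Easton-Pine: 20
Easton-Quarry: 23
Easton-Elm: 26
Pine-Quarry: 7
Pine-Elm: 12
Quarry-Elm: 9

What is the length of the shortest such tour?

Upland → Hollow → Easton → Pine → Quarry → Elm → Upland: 14+21+20+7+9+15 = 86
Upland → Hollow → Easton → Pine → Elm → Quarry → Upland: 14+21+20+12+9+10 = 86
Upland → Hollow → Easton → Quarry → Pine → Elm → Upland: 14+21+23+7+12+15 = 92
Upland → Hollow → Easton → Quarry → Elm → Pine → Upland: 14+21+23+9+12+3 = 82
Upland → Hollow → Easton → Elm → Pine → Quarry → Upland: 14+21+26+12+7+10 = 90
Upland → Hollow → Easton → Elm → Quarry → Pine → Upland: 14+21+26+9+7+3 = 80
Upland → Hollow → Pine → Easton → Quarry → Elm → Upland: 14+11+20+23+9+15 = 92
Upland → Hollow → Pine → Easton → Elm → Quarry → Upland: 14+11+20+26+9+10 = 90
Upland → Hollow → Pine → Quarry → Easton → Elm → Upland: 14+11+7+23+26+15 = 96
Upland → Hollow → Pine → Quarry → Elm → Easton → Upland: 14+11+7+9+26+17 = 84
Upland → Hollow → Pine → Elm → Easton → Quarry → Upland: 14+11+12+26+23+10 = 96
Upland → Hollow → Pine → Elm → Quarry → Easton → Upland: 14+11+12+9+23+17 = 86
Upland → Hollow → Quarry → Easton → Pine → Elm → Upland: 14+4+23+20+12+15 = 88
Upland → Hollow → Quarry → Easton → Elm → Pine → Upland: 14+4+23+26+12+3 = 82
… (46 more)
Upland → Easton → Hollow → Elm → Quarry → Pine → Upland: 17+21+5+9+7+3 = 62  ← best
The minimum is 62.
One optimal route: Upland → Easton → Hollow → Elm → Quarry → Pine → Upland (or its reverse).

Shortest round trip = 62 miles.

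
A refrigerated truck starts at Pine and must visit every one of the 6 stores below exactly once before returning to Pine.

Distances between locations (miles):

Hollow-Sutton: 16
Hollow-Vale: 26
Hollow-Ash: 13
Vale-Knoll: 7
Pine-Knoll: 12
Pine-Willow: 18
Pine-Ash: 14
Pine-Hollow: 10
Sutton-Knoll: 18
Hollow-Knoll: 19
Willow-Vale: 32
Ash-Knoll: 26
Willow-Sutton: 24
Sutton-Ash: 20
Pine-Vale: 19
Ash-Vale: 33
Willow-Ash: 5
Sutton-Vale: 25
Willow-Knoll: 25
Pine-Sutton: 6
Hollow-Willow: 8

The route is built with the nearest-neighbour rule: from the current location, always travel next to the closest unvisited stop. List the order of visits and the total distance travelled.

Total distance 87 miles via the nearest-neighbour route Pine → Sutton → Hollow → Willow → Ash → Knoll → Vale → Pine.

From Pine: distances to unvisited — Sutton=6, Hollow=10, Knoll=12, Ash=14, Willow=18, Vale=19. Nearest is Sutton (6).
From Sutton: distances to unvisited — Hollow=16, Knoll=18, Ash=20, Willow=24, Vale=25. Nearest is Hollow (16).
From Hollow: distances to unvisited — Willow=8, Ash=13, Knoll=19, Vale=26. Nearest is Willow (8).
From Willow: distances to unvisited — Ash=5, Knoll=25, Vale=32. Nearest is Ash (5).
From Ash: distances to unvisited — Knoll=26, Vale=33. Nearest is Knoll (26).
From Knoll: distances to unvisited — Vale=7. Nearest is Vale (7).
Return Vale→Pine: 19.
Total = 6 + 16 + 8 + 5 + 26 + 7 + 19 = 87.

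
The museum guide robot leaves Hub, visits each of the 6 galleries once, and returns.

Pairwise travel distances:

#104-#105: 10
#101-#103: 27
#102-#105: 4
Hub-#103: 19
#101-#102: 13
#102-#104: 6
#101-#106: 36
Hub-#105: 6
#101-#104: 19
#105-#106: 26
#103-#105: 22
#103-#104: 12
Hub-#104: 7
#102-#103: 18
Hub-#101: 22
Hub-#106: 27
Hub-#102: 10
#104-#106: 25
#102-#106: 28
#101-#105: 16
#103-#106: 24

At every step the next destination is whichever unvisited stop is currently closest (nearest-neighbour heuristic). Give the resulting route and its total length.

110 along Hub → #105 → #102 → #104 → #103 → #106 → #101 → Hub.

Hub → [#105:6 / #104:7 / #102:10 / #103:19 / #101:22 / #106:27] → #105 (6)
#105 → [#102:4 / #104:10 / #101:16 / #103:22 / #106:26] → #102 (4)
#102 → [#104:6 / #101:13 / #103:18 / #106:28] → #104 (6)
#104 → [#103:12 / #101:19 / #106:25] → #103 (12)
#103 → [#106:24 / #101:27] → #106 (24)
#106 → [#101:36] → #101 (36)
Return #101→Hub: 22.
Total = 6 + 4 + 6 + 12 + 24 + 36 + 22 = 110.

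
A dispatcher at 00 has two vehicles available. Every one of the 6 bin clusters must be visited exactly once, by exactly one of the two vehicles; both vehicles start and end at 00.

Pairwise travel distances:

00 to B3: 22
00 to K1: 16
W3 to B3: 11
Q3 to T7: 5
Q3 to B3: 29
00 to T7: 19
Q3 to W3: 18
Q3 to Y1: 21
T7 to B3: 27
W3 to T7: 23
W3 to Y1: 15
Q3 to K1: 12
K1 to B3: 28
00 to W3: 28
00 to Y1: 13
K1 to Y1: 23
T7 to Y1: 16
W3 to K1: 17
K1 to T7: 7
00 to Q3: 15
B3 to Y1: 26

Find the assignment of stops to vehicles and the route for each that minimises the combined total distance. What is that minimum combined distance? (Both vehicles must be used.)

Minimum combined distance: 103.

There are 2^5 − 1 = 31 ways to divide the 6 stops into two non-empty groups. For each, the best each vehicle can do is its own shortest tour through its group:
  {Q3} + {W3, K1, T7, B3, Y1}: 30 + 86 = 116
  {W3} + {Q3, K1, T7, B3, Y1}: 56 + 94 = 150
  {Q3, W3} + {K1, T7, B3, Y1}: 61 + 86 = 147
  {K1} + {Q3, W3, T7, B3, Y1}: 32 + 84 = 116
  {Q3, K1} + {W3, T7, B3, Y1}: 43 + 83 = 126
  {W3, K1} + {Q3, T7, B3, Y1}: 61 + 84 = 145
  … (31 splits in total)
  {Q3, W3, K1, T7, B3} + {Y1}: 77 + 26 = 103  ← best
Best: vehicle 1 00 → Q3 → T7 → K1 → W3 → B3 → 00 = 77; vehicle 2 00 → Y1 → 00 = 26; combined 103.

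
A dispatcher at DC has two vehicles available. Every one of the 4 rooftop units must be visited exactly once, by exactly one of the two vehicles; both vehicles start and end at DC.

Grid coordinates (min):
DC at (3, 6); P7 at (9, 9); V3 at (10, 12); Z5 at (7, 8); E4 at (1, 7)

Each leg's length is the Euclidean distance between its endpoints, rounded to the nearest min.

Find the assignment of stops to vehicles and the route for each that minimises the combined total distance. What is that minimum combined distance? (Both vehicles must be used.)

Check every non-empty split of the stops between the two vehicles; for each half take its own optimal tour:
  {P7} + {V3, Z5, E4}: 14 + 21 = 35
  {V3} + {P7, Z5, E4}: 18 + 16 = 34
  {P7, V3} + {Z5, E4}: 19 + 12 = 31
  {Z5} + {P7, V3, E4}: 8 + 22 = 30
  {P7, Z5} + {V3, E4}: 13 + 21 = 34
  {V3, Z5} + {P7, E4}: 18 + 17 = 35
  … (7 splits in total)
  {P7, V3, Z5} + {E4}: 18 + 4 = 22  ← best
Best: vehicle 1 DC → V3 → P7 → Z5 → DC = 18; vehicle 2 DC → E4 → DC = 4; combined 22.

22 min — the smallest possible combined total.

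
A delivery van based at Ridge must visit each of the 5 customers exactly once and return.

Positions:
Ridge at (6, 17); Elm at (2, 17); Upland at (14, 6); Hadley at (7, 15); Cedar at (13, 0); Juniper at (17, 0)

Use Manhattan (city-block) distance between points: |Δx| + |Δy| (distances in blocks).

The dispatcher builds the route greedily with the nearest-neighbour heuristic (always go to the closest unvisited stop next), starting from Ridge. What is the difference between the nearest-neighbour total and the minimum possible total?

Excess over optimum: 8 blocks.

Ridge: Hadley=3, Elm=4, Upland=19, Cedar=24, Juniper=28 ⇒ Hadley
Hadley: Elm=7, Upland=16, Cedar=21, Juniper=25 ⇒ Elm
Elm: Upland=23, Cedar=28, Juniper=32 ⇒ Upland
Upland: Cedar=7, Juniper=9 ⇒ Cedar
Cedar: Juniper=4 ⇒ Juniper
NN route Ridge → Hadley → Elm → Upland → Cedar → Juniper → Ridge costs 72.
Optimal: Ridge → Elm → Upland → Juniper → Cedar → Hadley → Ridge costs 64 (by enumerating all 60 distinct tours).
Excess = 72 − 64 = 8.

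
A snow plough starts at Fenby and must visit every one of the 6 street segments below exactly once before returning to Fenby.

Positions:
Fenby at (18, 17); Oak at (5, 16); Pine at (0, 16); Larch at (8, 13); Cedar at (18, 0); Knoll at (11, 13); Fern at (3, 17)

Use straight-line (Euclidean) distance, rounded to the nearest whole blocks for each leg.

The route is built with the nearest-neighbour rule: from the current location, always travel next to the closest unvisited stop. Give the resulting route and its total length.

Nearest-neighbour total = 61 blocks; route Fenby → Knoll → Larch → Oak → Fern → Pine → Cedar → Fenby.

Fenby → [Knoll:8 / Larch:11 / Oak:13 / Fern:15 / Cedar:17 / Pine:18] → Knoll (8)
Knoll → [Larch:3 / Oak:7 / Fern:9 / Pine:11 / Cedar:15] → Larch (3)
Larch → [Oak:4 / Fern:6 / Pine:9 / Cedar:16] → Oak (4)
Oak → [Fern:2 / Pine:5 / Cedar:21] → Fern (2)
Fern → [Pine:3 / Cedar:23] → Pine (3)
Pine → [Cedar:24] → Cedar (24)
Return Cedar→Fenby: 17.
Total = 8 + 3 + 4 + 2 + 3 + 24 + 17 = 61.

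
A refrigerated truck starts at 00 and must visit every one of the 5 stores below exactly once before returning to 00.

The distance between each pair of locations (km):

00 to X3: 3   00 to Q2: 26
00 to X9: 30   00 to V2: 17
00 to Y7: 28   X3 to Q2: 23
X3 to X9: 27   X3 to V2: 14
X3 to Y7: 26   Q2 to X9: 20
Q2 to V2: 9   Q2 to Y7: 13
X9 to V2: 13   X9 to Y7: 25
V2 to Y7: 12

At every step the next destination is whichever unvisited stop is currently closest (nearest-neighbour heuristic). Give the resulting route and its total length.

Nearest-neighbour total = 94 km; route 00 → X3 → V2 → Q2 → Y7 → X9 → 00.

At 00 the remaining stops are X3 3, V2 17, Q2 26, Y7 28, X9 30; go to X3.
At X3 the remaining stops are V2 14, Q2 23, Y7 26, X9 27; go to V2.
At V2 the remaining stops are Q2 9, Y7 12, X9 13; go to Q2.
At Q2 the remaining stops are Y7 13, X9 20; go to Y7.
At Y7 the remaining stops are X9 25; go to X9.
Return X9→00: 30.
Total = 3 + 14 + 9 + 13 + 25 + 30 = 94.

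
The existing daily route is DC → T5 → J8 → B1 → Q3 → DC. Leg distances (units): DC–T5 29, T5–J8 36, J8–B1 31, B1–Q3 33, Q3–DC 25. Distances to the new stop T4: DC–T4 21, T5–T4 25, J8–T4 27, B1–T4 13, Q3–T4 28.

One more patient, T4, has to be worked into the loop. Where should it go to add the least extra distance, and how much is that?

Minimum extra distance: 8, inserting T4 between B1 and Q3.

Insertion cost between consecutive stops i–j is d(i,T4) + d(T4,j) − d(i,j):
  between DC and T5: 21 + 25 − 29 = 17
  between T5 and J8: 25 + 27 − 36 = 16
  between J8 and B1: 27 + 13 − 31 = 9
  between B1 and Q3: 13 + 28 − 33 = 8
  between Q3 and DC: 28 + 21 − 25 = 24
Cheapest insertion is between B1 and Q3, adding 8.
New total = 154 + 8 = 162.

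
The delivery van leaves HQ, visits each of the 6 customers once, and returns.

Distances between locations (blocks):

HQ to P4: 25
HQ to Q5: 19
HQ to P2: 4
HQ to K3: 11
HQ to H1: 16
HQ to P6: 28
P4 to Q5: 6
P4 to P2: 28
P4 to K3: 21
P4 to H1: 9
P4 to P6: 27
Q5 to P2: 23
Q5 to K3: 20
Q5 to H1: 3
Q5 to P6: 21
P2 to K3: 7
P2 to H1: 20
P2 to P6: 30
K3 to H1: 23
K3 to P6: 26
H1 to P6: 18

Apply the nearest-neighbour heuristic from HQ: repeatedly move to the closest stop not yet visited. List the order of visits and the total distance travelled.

From HQ: distances to unvisited — P2=4, K3=11, H1=16, Q5=19, P4=25, P6=28. Nearest is P2 (4).
From P2: distances to unvisited — K3=7, H1=20, Q5=23, P4=28, P6=30. Nearest is K3 (7).
From K3: distances to unvisited — Q5=20, P4=21, H1=23, P6=26. Nearest is Q5 (20).
From Q5: distances to unvisited — H1=3, P4=6, P6=21. Nearest is H1 (3).
From H1: distances to unvisited — P4=9, P6=18. Nearest is P4 (9).
From P4: distances to unvisited — P6=27. Nearest is P6 (27).
Return P6→HQ: 28.
Total = 4 + 7 + 20 + 3 + 9 + 27 + 28 = 98.

Nearest-neighbour total = 98 blocks; route HQ → P2 → K3 → Q5 → H1 → P4 → P6 → HQ.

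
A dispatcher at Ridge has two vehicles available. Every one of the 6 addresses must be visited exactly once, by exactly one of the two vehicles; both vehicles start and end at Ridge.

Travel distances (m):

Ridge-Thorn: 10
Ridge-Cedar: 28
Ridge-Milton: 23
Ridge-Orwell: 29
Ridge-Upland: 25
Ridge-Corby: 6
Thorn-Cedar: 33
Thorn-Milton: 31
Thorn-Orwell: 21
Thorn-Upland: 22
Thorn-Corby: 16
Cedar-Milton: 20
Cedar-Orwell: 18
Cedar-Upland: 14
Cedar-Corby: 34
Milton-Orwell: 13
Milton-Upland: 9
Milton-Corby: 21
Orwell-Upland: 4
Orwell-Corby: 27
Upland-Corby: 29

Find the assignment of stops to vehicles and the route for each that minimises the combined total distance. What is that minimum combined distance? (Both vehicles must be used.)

104 m — the smallest possible combined total.

Try each way of splitting the stops between the two vehicles (each non-empty) and, for each split, find the best tour for each vehicle:
  {Thorn} + {Cedar, Milton, Orwell, Upland, Corby}: 20 + 86 = 106
  {Cedar} + {Thorn, Milton, Orwell, Upland, Corby}: 56 + 71 = 127
  {Thorn, Cedar} + {Milton, Orwell, Upland, Corby}: 71 + 69 = 140
  {Milton} + {Thorn, Cedar, Orwell, Upland, Corby}: 46 + 89 = 135
  {Thorn, Milton} + {Cedar, Orwell, Upland, Corby}: 64 + 79 = 143
  {Cedar, Milton} + {Thorn, Orwell, Upland, Corby}: 71 + 69 = 140
  … (31 splits in total)
  {Thorn, Cedar, Milton, Orwell, Upland} + {Corby}: 92 + 12 = 104  ← best
Best: vehicle 1 Ridge → Thorn → Orwell → Upland → Cedar → Milton → Ridge = 92; vehicle 2 Ridge → Corby → Ridge = 12; combined 104.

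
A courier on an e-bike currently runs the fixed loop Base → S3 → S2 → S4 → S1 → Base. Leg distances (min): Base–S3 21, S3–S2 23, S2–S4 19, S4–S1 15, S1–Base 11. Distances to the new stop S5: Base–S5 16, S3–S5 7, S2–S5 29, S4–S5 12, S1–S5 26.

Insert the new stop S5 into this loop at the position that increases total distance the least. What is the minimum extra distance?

Insertion cost between consecutive stops i–j is d(i,S5) + d(S5,j) − d(i,j):
  between Base and S3: 16 + 7 − 21 = 2
  between S3 and S2: 7 + 29 − 23 = 13
  between S2 and S4: 29 + 12 − 19 = 22
  between S4 and S1: 12 + 26 − 15 = 23
  between S1 and Base: 26 + 16 − 11 = 31
Cheapest insertion is between Base and S3, adding 2.
New total = 89 + 2 = 91.

+2 min — insert S5 between Base and S3.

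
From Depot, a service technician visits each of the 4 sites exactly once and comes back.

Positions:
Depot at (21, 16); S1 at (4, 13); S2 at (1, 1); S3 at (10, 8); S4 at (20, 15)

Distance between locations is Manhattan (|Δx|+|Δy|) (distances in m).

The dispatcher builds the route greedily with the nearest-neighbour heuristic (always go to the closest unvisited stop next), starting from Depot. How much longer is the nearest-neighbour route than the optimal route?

Depot: S4=2, S3=19, S1=20, S2=35 ⇒ S4
S4: S3=17, S1=18, S2=33 ⇒ S3
S3: S1=11, S2=16 ⇒ S1
S1: S2=15 ⇒ S2
NN route Depot → S4 → S3 → S1 → S2 → Depot costs 80.
Optimal: Depot → S1 → S2 → S3 → S4 → Depot costs 70 (by enumerating all 12 distinct tours).
Excess = 80 − 70 = 10.

Excess over optimum: 10 m.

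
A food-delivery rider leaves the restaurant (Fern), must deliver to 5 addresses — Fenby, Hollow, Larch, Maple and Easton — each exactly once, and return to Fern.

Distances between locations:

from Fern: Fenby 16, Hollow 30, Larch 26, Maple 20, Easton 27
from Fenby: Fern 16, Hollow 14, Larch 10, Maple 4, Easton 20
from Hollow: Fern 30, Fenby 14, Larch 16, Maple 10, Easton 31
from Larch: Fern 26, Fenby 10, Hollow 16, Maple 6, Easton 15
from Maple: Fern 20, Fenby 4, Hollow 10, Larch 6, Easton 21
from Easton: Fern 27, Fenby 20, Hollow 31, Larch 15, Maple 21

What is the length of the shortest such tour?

There are 60 distinct closed tours to check (reversals are equivalent).
Fern→Fenby→Hollow→Larch→Maple→Easton→Fern: 16+14+16+6+21+27 = 100
Fern→Fenby→Hollow→Larch→Easton→Maple→Fern: 16+14+16+15+21+20 = 102
Fern→Fenby→Hollow→Maple→Larch→Easton→Fern: 16+14+10+6+15+27 = 88
Fern→Fenby→Hollow→Maple→Easton→Larch→Fern: 16+14+10+21+15+26 = 102
Fern→Fenby→Hollow→Easton→Larch→Maple→Fern: 16+14+31+15+6+20 = 102
Fern→Fenby→Hollow→Easton→Maple→Larch→Fern: 16+14+31+21+6+26 = 114
Fern→Fenby→Larch→Hollow→Maple→Easton→Fern: 16+10+16+10+21+27 = 100
Fern→Fenby→Larch→Hollow→Easton→Maple→Fern: 16+10+16+31+21+20 = 114
Fern→Fenby→Larch→Maple→Hollow→Easton→Fern: 16+10+6+10+31+27 = 100
Fern→Fenby→Larch→Maple→Easton→Hollow→Fern: 16+10+6+21+31+30 = 114
Fern→Fenby→Larch→Easton→Hollow→Maple→Fern: 16+10+15+31+10+20 = 102
Fern→Fenby→Larch→Easton→Maple→Hollow→Fern: 16+10+15+21+10+30 = 102
Fern→Fenby→Maple→Hollow→Larch→Easton→Fern: 16+4+10+16+15+27 = 88
Fern→Fenby→Maple→Hollow→Easton→Larch→Fern: 16+4+10+31+15+26 = 102
… (46 more)
The minimum is 88.
One optimal route: Fern → Fenby → Hollow → Maple → Larch → Easton → Fern (or its reverse).

Minimum total distance: 88.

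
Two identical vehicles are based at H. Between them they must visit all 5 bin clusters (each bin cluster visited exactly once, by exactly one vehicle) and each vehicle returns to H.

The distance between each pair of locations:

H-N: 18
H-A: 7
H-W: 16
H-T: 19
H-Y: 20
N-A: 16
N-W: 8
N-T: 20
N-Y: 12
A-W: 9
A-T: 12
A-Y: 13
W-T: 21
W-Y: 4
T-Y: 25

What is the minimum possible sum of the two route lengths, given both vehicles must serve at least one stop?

Try each way of splitting the stops between the two vehicles (each non-empty) and, for each split, find the best tour for each vehicle:
  {N} + {A, W, T, Y}: 36 + 64 = 100
  {A} + {N, W, T, Y}: 14 + 71 = 85
  {N, A} + {W, T, Y}: 41 + 64 = 105
  {W} + {N, A, T, Y}: 32 + 71 = 103
  {N, W} + {A, T, Y}: 42 + 64 = 106
  {A, W} + {N, T, Y}: 32 + 71 = 103
  … (15 splits in total)
Best: vehicle 1 H → A → H = 14; vehicle 2 H → W → Y → N → T → H = 71; combined 85.

85 — the smallest possible combined total.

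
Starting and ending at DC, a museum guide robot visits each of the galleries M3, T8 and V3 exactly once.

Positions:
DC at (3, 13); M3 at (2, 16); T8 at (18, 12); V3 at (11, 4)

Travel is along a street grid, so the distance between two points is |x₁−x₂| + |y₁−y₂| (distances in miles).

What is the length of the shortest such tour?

Shortest round trip = 56 miles.

DC→M3→T8→V3→DC: 4+20+15+17 = 56
DC→M3→V3→T8→DC: 4+21+15+16 = 56
DC→T8→M3→V3→DC: 16+20+21+17 = 74
The minimum is 56.
One optimal route: DC → M3 → T8 → V3 → DC (or its reverse).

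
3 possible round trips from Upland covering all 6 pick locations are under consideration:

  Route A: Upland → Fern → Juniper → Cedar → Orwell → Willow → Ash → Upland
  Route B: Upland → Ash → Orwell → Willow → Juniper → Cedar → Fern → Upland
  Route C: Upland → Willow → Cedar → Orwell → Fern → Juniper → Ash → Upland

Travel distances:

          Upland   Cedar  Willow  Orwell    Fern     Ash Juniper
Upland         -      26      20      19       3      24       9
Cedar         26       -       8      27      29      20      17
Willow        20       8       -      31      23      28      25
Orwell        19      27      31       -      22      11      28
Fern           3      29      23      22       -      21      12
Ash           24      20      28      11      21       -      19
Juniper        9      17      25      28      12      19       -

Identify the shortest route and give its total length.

Shortest is Route C, total 132.

Route A: 3 + 12 + 17 + 27 + 31 + 28 + 24 = 142
Route B: 24 + 11 + 31 + 25 + 17 + 29 + 3 = 140
Route C: 20 + 8 + 27 + 22 + 12 + 19 + 24 = 132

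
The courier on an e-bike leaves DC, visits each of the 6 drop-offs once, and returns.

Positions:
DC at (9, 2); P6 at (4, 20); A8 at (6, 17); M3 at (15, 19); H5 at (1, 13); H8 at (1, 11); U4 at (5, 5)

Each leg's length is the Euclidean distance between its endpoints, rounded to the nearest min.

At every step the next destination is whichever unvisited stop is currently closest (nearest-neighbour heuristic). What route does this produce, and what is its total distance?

Total distance 53 min via the nearest-neighbour route DC → U4 → H8 → H5 → A8 → P6 → M3 → DC.

DC → [U4:5 / H8:12 / H5:14 / A8:15 / M3:18 / P6:19] → U4 (5)
U4 → [H8:7 / H5:9 / A8:12 / P6:15 / M3:17] → H8 (7)
H8 → [H5:2 / A8:8 / P6:9 / M3:16] → H5 (2)
H5 → [A8:6 / P6:8 / M3:15] → A8 (6)
A8 → [P6:4 / M3:9] → P6 (4)
P6 → [M3:11] → M3 (11)
Return M3→DC: 18.
Total = 5 + 7 + 2 + 6 + 4 + 11 + 18 = 53.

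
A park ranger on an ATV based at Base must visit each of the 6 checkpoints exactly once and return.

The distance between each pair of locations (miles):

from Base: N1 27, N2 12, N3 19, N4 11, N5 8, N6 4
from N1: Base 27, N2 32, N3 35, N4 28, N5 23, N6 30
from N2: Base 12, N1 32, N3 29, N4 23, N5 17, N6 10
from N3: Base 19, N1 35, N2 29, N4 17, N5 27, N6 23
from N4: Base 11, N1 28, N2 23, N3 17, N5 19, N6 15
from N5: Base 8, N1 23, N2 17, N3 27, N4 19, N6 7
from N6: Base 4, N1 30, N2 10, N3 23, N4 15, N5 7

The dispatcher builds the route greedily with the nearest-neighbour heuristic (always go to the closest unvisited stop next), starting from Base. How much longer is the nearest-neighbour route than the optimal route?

From Base: N6=4, N5=8, N4=11, N2=12, N3=19, N1=27 → choose N6 (4).
From N6: N5=7, N2=10, N4=15, N3=23, N1=30 → choose N5 (7).
From N5: N2=17, N4=19, N1=23, N3=27 → choose N2 (17).
From N2: N4=23, N3=29, N1=32 → choose N4 (23).
From N4: N3=17, N1=28 → choose N3 (17).
From N3: N1=35 → choose N1 (35).
NN route Base → N6 → N5 → N2 → N4 → N3 → N1 → Base costs 130.
Optimal: Base → N2 → N6 → N5 → N1 → N3 → N4 → Base costs 115 (by enumerating all 360 distinct tours).
Excess = 130 − 115 = 15.

Excess over optimum: 15 miles.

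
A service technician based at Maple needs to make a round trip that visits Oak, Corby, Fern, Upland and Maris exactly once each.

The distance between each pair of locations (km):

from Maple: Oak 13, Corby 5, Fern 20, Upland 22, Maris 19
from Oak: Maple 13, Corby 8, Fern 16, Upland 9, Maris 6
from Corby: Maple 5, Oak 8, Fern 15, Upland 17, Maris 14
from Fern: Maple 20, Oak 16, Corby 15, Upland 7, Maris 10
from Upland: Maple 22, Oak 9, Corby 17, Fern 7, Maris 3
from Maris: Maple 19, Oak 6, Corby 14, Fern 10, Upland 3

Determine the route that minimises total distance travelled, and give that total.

Minimum total distance: 49 km.

With 5 stops there are 5!/2 = 60 distinct round trips (a route and its reverse cost the same).
Maple-Oak-Corby-Fern-Upland-Maris-Maple: 13+8+15+7+3+19 = 65
Maple-Oak-Corby-Fern-Maris-Upland-Maple: 13+8+15+10+3+22 = 71
Maple-Oak-Corby-Upland-Fern-Maris-Maple: 13+8+17+7+10+19 = 74
Maple-Oak-Corby-Upland-Maris-Fern-Maple: 13+8+17+3+10+20 = 71
Maple-Oak-Corby-Maris-Fern-Upland-Maple: 13+8+14+10+7+22 = 74
Maple-Oak-Corby-Maris-Upland-Fern-Maple: 13+8+14+3+7+20 = 65
Maple-Oak-Fern-Corby-Upland-Maris-Maple: 13+16+15+17+3+19 = 83
Maple-Oak-Fern-Corby-Maris-Upland-Maple: 13+16+15+14+3+22 = 83
Maple-Oak-Fern-Upland-Corby-Maris-Maple: 13+16+7+17+14+19 = 86
Maple-Oak-Fern-Upland-Maris-Corby-Maple: 13+16+7+3+14+5 = 58
Maple-Oak-Fern-Maris-Corby-Upland-Maple: 13+16+10+14+17+22 = 92
Maple-Oak-Fern-Maris-Upland-Corby-Maple: 13+16+10+3+17+5 = 64
Maple-Oak-Upland-Corby-Fern-Maris-Maple: 13+9+17+15+10+19 = 83
Maple-Oak-Upland-Corby-Maris-Fern-Maple: 13+9+17+14+10+20 = 83
… (46 more)
Maple-Oak-Maris-Upland-Fern-Corby-Maple: 13+6+3+7+15+5 = 49  ← best
The minimum is 49.
One optimal route: Maple → Oak → Maris → Upland → Fern → Corby → Maple (or its reverse).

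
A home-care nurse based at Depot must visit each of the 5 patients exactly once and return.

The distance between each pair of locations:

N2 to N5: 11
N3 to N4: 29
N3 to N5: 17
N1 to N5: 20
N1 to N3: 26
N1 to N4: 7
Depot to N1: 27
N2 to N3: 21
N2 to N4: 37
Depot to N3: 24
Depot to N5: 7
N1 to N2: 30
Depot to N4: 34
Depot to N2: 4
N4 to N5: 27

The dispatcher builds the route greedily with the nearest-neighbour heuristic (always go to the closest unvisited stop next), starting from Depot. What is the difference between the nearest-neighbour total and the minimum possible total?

Depot: N2=4, N5=7, N3=24, N1=27, N4=34 ⇒ N2
N2: N5=11, N3=21, N1=30, N4=37 ⇒ N5
N5: N3=17, N1=20, N4=27 ⇒ N3
N3: N1=26, N4=29 ⇒ N1
N1: N4=7 ⇒ N4
NN route Depot → N2 → N5 → N3 → N1 → N4 → Depot costs 99.
Optimal: Depot → N2 → N3 → N4 → N1 → N5 → Depot costs 88 (by enumerating all 60 distinct tours).
Excess = 99 − 88 = 11.

11 longer than the optimal tour.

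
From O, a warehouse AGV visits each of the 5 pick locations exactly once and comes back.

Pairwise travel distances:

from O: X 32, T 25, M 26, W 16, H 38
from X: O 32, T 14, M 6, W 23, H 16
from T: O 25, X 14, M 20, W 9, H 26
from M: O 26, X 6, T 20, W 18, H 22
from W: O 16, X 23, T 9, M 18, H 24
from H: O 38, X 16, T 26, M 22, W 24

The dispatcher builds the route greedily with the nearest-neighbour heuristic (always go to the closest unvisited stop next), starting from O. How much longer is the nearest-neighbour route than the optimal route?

O: W=16, T=25, M=26, X=32, H=38 ⇒ W
W: T=9, M=18, X=23, H=24 ⇒ T
T: X=14, M=20, H=26 ⇒ X
X: M=6, H=16 ⇒ M
M: H=22 ⇒ H
NN route O → W → T → X → M → H → O costs 105.
Optimal: O → M → X → H → T → W → O costs 99 (by enumerating all 60 distinct tours).
Excess = 105 − 99 = 6.

6 longer than the optimal tour.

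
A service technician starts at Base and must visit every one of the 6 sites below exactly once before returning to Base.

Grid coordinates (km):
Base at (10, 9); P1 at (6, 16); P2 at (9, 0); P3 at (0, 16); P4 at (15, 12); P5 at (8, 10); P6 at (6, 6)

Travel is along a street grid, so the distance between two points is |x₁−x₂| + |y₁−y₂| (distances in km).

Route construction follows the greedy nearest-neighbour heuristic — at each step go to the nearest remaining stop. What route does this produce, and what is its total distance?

From Base: distances to unvisited — P5=3, P6=7, P4=8, P2=10, P1=11, P3=17. Nearest is P5 (3).
From P5: distances to unvisited — P6=6, P1=8, P4=9, P2=11, P3=14. Nearest is P6 (6).
From P6: distances to unvisited — P2=9, P1=10, P4=15, P3=16. Nearest is P2 (9).
From P2: distances to unvisited — P4=18, P1=19, P3=25. Nearest is P4 (18).
From P4: distances to unvisited — P1=13, P3=19. Nearest is P1 (13).
From P1: distances to unvisited — P3=6. Nearest is P3 (6).
Return P3→Base: 17.
Total = 3 + 6 + 9 + 18 + 13 + 6 + 17 = 72.

Nearest-neighbour total = 72 km; route Base → P5 → P6 → P2 → P4 → P1 → P3 → Base.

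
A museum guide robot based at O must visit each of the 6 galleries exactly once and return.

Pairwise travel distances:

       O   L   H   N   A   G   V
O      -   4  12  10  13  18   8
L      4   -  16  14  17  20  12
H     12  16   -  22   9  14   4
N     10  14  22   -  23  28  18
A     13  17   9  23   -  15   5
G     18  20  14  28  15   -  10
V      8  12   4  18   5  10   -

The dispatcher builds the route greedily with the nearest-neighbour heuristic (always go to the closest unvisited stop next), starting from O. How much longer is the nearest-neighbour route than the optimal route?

2 longer than the optimal tour.

O: L=4, V=8, N=10, H=12, A=13, G=18 ⇒ L
L: V=12, N=14, H=16, A=17, G=20 ⇒ V
V: H=4, A=5, G=10, N=18 ⇒ H
H: A=9, G=14, N=22 ⇒ A
A: G=15, N=23 ⇒ G
G: N=28 ⇒ N
NN route O → L → V → H → A → G → N → O costs 82.
Optimal: O → L → G → H → A → V → N → O costs 80 (by enumerating all 360 distinct tours).
Excess = 82 − 80 = 2.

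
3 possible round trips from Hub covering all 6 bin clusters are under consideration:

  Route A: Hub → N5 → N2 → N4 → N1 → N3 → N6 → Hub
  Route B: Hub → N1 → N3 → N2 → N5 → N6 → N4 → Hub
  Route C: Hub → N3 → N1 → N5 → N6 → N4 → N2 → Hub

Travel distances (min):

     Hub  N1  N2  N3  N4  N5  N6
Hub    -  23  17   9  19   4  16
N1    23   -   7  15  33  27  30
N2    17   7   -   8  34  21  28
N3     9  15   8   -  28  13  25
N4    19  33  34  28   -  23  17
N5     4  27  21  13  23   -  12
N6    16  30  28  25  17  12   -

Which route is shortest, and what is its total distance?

Shortest is Route B, total 115 min.

Route A: 4 + 21 + 34 + 33 + 15 + 25 + 16 = 148
Route B: 23 + 15 + 8 + 21 + 12 + 17 + 19 = 115
Route C: 9 + 15 + 27 + 12 + 17 + 34 + 17 = 131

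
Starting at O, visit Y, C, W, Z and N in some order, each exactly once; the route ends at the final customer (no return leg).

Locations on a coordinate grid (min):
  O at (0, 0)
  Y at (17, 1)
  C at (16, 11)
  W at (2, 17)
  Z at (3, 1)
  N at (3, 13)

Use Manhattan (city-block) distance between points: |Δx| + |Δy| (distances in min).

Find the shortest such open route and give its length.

Shortest open route: 49 min.

There are 5! = 120 possible orderings.
O→Y→C→W→Z→N: 18+11+20+17+12 = 78
O→Y→C→W→N→Z: 18+11+20+5+12 = 66
O→Y→C→Z→W→N: 18+11+23+17+5 = 74
O→Y→C→Z→N→W: 18+11+23+12+5 = 69
O→Y→C→N→W→Z: 18+11+15+5+17 = 66
O→Y→C→N→Z→W: 18+11+15+12+17 = 73
O→Y→W→C→Z→N: 18+31+20+23+12 = 104
O→Y→W→C→N→Z: 18+31+20+15+12 = 96
O→Y→W→Z→C→N: 18+31+17+23+15 = 104
O→Y→W→Z→N→C: 18+31+17+12+15 = 93
O→Y→W→N→C→Z: 18+31+5+15+23 = 92
O→Y→W→N→Z→C: 18+31+5+12+23 = 89
O→Y→Z→C→W→N: 18+14+23+20+5 = 80
O→Y→Z→C→N→W: 18+14+23+15+5 = 75
… (106 more)
O→Z→Y→C→N→W: 4+14+11+15+5 = 49  ← best
The minimum is 49.
One shortest path: O → Z → Y → C → N → W.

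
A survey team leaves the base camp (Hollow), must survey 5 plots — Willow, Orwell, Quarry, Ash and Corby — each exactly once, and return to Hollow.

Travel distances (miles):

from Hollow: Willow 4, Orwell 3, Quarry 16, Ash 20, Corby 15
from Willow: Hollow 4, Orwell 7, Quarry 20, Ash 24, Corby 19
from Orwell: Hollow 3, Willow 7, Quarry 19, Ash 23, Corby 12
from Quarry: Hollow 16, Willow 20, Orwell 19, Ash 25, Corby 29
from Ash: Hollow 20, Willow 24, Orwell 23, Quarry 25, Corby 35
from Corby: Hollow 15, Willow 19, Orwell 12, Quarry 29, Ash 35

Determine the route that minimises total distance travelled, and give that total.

With 5 stops there are 5!/2 = 60 distinct round trips (a route and its reverse cost the same).
Hollow→Willow→Orwell→Quarry→Ash→Corby→Hollow: 4+7+19+25+35+15 = 105
Hollow→Willow→Orwell→Quarry→Corby→Ash→Hollow: 4+7+19+29+35+20 = 114
Hollow→Willow→Orwell→Ash→Quarry→Corby→Hollow: 4+7+23+25+29+15 = 103
Hollow→Willow→Orwell→Ash→Corby→Quarry→Hollow: 4+7+23+35+29+16 = 114
Hollow→Willow→Orwell→Corby→Quarry→Ash→Hollow: 4+7+12+29+25+20 = 97
Hollow→Willow→Orwell→Corby→Ash→Quarry→Hollow: 4+7+12+35+25+16 = 99
Hollow→Willow→Quarry→Orwell→Ash→Corby→Hollow: 4+20+19+23+35+15 = 116
Hollow→Willow→Quarry→Orwell→Corby→Ash→Hollow: 4+20+19+12+35+20 = 110
Hollow→Willow→Quarry→Ash→Orwell→Corby→Hollow: 4+20+25+23+12+15 = 99
Hollow→Willow→Quarry→Ash→Corby→Orwell→Hollow: 4+20+25+35+12+3 = 99
Hollow→Willow→Quarry→Corby→Orwell→Ash→Hollow: 4+20+29+12+23+20 = 108
Hollow→Willow→Quarry→Corby→Ash→Orwell→Hollow: 4+20+29+35+23+3 = 114
Hollow→Willow→Ash→Orwell→Quarry→Corby→Hollow: 4+24+23+19+29+15 = 114
Hollow→Willow→Ash→Orwell→Corby→Quarry→Hollow: 4+24+23+12+29+16 = 108
… (46 more)
The minimum is 97.
One optimal route: Hollow → Willow → Orwell → Corby → Quarry → Ash → Hollow (or its reverse).

Shortest round trip = 97 miles.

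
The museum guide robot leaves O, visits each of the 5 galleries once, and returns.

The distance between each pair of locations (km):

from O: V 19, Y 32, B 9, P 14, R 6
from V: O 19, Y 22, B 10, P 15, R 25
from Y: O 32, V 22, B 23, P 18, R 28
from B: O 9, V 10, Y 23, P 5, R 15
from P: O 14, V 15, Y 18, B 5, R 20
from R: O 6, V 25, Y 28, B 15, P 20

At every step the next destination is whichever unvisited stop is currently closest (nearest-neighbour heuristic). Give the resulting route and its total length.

Nearest-neighbour total = 95 km; route O → R → B → P → V → Y → O.

At O the remaining stops are R 6, B 9, P 14, V 19, Y 32; go to R.
At R the remaining stops are B 15, P 20, V 25, Y 28; go to B.
At B the remaining stops are P 5, V 10, Y 23; go to P.
At P the remaining stops are V 15, Y 18; go to V.
At V the remaining stops are Y 22; go to Y.
Return Y→O: 32.
Total = 6 + 15 + 5 + 15 + 22 + 32 = 95.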